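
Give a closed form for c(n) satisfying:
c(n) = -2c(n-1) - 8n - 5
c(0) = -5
First-order linear with linear forcing.
Homogeneous solution: c_h(n) = A·(-2)^n.
Try particular c_p(n) = pn + q. Substituting:
  pn + q = -2(p(n-1) + q) - 8n - 5.
Matching the n-coefficient: p = -2p - 8 ⇒ p = - \frac{8}{3}.
Matching constants: q = 2p - 2q - 5 ⇒ q = - \frac{31}{9}.
General: c(n) = A·(-2)^n - \frac{8 n}{3} - \frac{31}{9}.
Apply c(0) = -5: A - \frac{31}{9} = -5 ⇒ A = - \frac{14}{9}.
So c(n) = - \frac{14 \left(-2\right)^{n}}{9} - \frac{8 n}{3} - \frac{31}{9}.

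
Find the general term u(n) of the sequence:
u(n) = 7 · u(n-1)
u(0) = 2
Pure geometric recurrence with ratio 7.
By induction u(n) = u(0) · (7)^n = 2 \cdot 7^{n}.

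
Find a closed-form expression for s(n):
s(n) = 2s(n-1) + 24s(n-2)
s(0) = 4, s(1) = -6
Characteristic equation: x² - 2x - 24 = 0, which factors as (x - (-4))(x - (6)) = 0.
Roots r₁ = -4, r₂ = 6 (distinct).
General solution: s(n) = A·(-4)^n + B·(6)^n.
From s(0) = 4: A + B = 4.
From s(1) = -6: -4A + 6B = -6.
Solving: A = 3, B = 1.
So s(n) = 3 \left(-4\right)^{n} + 6^{n}.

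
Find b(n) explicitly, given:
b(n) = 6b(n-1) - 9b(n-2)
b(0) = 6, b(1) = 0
Characteristic equation: x² - 6x + 9 = 0, which is (x - (3))².
Repeated root r = 3.
General solution: b(n) = (A + Bn)·(3)^n.
From b(0) = 6: A = 6.
From b(1) = 0: (A + B)·(3) = 0 ⇒ B = -6.
So b(n) = \left(6 - 6 n\right) \cdot (3)^n.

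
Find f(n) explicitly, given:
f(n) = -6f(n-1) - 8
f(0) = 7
First-order linear non-homogeneous.
Homogeneous solution: f_h(n) = A·(-6)^n.
Try constant particular solution f_p = K: K = -6K - 8 ⇒ K = - \frac{8}{7}.
General: f(n) = A·(-6)^n - \frac{8}{7}.
Apply f(0) = 7: A - \frac{8}{7} = 7 ⇒ A = \frac{57}{7}.
So f(n) = \frac{57 \left(-6\right)^{n}}{7} - \frac{8}{7}.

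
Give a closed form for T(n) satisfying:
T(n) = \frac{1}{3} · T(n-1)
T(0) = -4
Pure geometric recurrence with ratio \frac{1}{3}.
By induction T(n) = T(0) · (\frac{1}{3})^n = - 4 \cdot 3^{- n}.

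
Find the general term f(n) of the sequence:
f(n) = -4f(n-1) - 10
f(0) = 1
First-order linear non-homogeneous.
Homogeneous solution: f_h(n) = A·(-4)^n.
Try constant particular solution f_p = K: K = -4K - 10 ⇒ K = -2.
General: f(n) = A·(-4)^n - 2.
Apply f(0) = 1: A - 2 = 1 ⇒ A = 3.
So f(n) = 3 \left(-4\right)^{n} - 2.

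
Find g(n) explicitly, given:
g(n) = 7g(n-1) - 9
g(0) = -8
First-order linear non-homogeneous.
Homogeneous solution: g_h(n) = A·(7)^n.
Try constant particular solution g_p = K: K = 7K - 9 ⇒ K = \frac{3}{2}.
General: g(n) = A·(7)^n + \frac{3}{2}.
Apply g(0) = -8: A + \frac{3}{2} = -8 ⇒ A = - \frac{19}{2}.
So g(n) = \frac{3}{2} - \frac{19 \cdot 7^{n}}{2}.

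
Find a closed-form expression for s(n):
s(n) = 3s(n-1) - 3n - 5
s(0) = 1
First-order linear with linear forcing.
Homogeneous solution: s_h(n) = A·(3)^n.
Try particular s_p(n) = pn + q. Substituting:
  pn + q = 3(p(n-1) + q) - 3n - 5.
Matching the n-coefficient: p = 3p - 3 ⇒ p = \frac{3}{2}.
Matching constants: q = -3p + 3q - 5 ⇒ q = \frac{19}{4}.
General: s(n) = A·(3)^n + \frac{3 n}{2} + \frac{19}{4}.
Apply s(0) = 1: A + \frac{19}{4} = 1 ⇒ A = - \frac{15}{4}.
So s(n) = - \frac{15 \cdot 3^{n}}{4} + \frac{3 n}{2} + \frac{19}{4}.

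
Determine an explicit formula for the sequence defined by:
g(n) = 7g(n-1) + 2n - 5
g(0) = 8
First-order linear with linear forcing.
Homogeneous solution: g_h(n) = A·(7)^n.
Try particular g_p(n) = pn + q. Substituting:
  pn + q = 7(p(n-1) + q) + 2n - 5.
Matching the n-coefficient: p = 7p + 2 ⇒ p = - \frac{1}{3}.
Matching constants: q = -7p + 7q - 5 ⇒ q = \frac{4}{9}.
General: g(n) = A·(7)^n - \frac{n}{3} + \frac{4}{9}.
Apply g(0) = 8: A + \frac{4}{9} = 8 ⇒ A = \frac{68}{9}.
So g(n) = \frac{68 \cdot 7^{n}}{9} - \frac{n}{3} + \frac{4}{9}.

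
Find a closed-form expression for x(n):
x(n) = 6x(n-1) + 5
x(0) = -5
First-order linear non-homogeneous.
Homogeneous solution: x_h(n) = A·(6)^n.
Try constant particular solution x_p = K: K = 6K + 5 ⇒ K = -1.
General: x(n) = A·(6)^n - 1.
Apply x(0) = -5: A - 1 = -5 ⇒ A = -4.
So x(n) = - 4 \cdot 6^{n} - 1.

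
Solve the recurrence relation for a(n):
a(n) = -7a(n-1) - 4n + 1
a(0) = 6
First-order linear with linear forcing.
Homogeneous solution: a_h(n) = A·(-7)^n.
Try particular a_p(n) = pn + q. Substituting:
  pn + q = -7(p(n-1) + q) - 4n + 1.
Matching the n-coefficient: p = -7p - 4 ⇒ p = - \frac{1}{2}.
Matching constants: q = 7p - 7q + 1 ⇒ q = - \frac{5}{16}.
General: a(n) = A·(-7)^n - \frac{n}{2} - \frac{5}{16}.
Apply a(0) = 6: A - \frac{5}{16} = 6 ⇒ A = \frac{101}{16}.
So a(n) = \frac{101 \left(-7\right)^{n}}{16} - \frac{n}{2} - \frac{5}{16}.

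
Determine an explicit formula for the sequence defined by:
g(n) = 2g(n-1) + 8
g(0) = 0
First-order linear non-homogeneous.
Homogeneous solution: g_h(n) = A·(2)^n.
Try constant particular solution g_p = K: K = 2K + 8 ⇒ K = -8.
General: g(n) = A·(2)^n - 8.
Apply g(0) = 0: A - 8 = 0 ⇒ A = 8.
So g(n) = 8 \cdot 2^{n} - 8.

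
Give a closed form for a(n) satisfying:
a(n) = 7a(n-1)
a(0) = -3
This is a homogeneous first-order recurrence with ratio 7.
By induction a(n) = a(0) · (7)^n = - 3 \cdot 7^{n}.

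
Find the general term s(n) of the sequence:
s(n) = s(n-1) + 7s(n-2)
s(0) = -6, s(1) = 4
Characteristic equation: x² - x - 7 = 0.
Discriminant Δ = (1)² + 4·(7) = 29.
Roots r₁,₂ = (1 ± √29)/2, so r₁ = \frac{1}{2} + \frac{\sqrt{29}}{2}, r₂ = \frac{1}{2} - \frac{\sqrt{29}}{2}.
General solution: s(n) = A·r₁^n + B·r₂^n.
From the initial conditions, A + B = -6 and r₁A + r₂B = 4.
Since r₁ - r₂ = √29: A = (4 - (-6)r₂)/√29 = -3 + \frac{7 \sqrt{29}}{29}, and B = -6 - A = -3 - \frac{7 \sqrt{29}}{29}.
So s(n) = \left(-3 + \frac{7 \sqrt{29}}{29}\right)\left(\frac{1}{2} + \frac{\sqrt{29}}{2}\right)^n + \left(-3 - \frac{7 \sqrt{29}}{29}\right)\left(\frac{1}{2} - \frac{\sqrt{29}}{2}\right)^n.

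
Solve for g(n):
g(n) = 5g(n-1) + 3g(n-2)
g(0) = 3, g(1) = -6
Characteristic equation: x² - 5x - 3 = 0.
Discriminant Δ = (5)² + 4·(3) = 37.
Roots r₁,₂ = (5 ± √37)/2, so r₁ = \frac{5}{2} + \frac{\sqrt{37}}{2}, r₂ = \frac{5}{2} - \frac{\sqrt{37}}{2}.
General solution: g(n) = A·r₁^n + B·r₂^n.
From the initial conditions, A + B = 3 and r₁A + r₂B = -6.
Since r₁ - r₂ = √37: A = (-6 - (3)r₂)/√37 = \frac{3}{2} - \frac{27 \sqrt{37}}{74}, and B = 3 - A = \frac{3}{2} + \frac{27 \sqrt{37}}{74}.
So g(n) = \left(\frac{3}{2} - \frac{27 \sqrt{37}}{74}\right)\left(\frac{5}{2} + \frac{\sqrt{37}}{2}\right)^n + \left(\frac{3}{2} + \frac{27 \sqrt{37}}{74}\right)\left(\frac{5}{2} - \frac{\sqrt{37}}{2}\right)^n.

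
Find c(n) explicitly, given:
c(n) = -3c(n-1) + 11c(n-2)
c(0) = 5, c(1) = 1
Characteristic equation: x² + 3x - 11 = 0.
Discriminant Δ = (-3)² + 4·(11) = 53.
Roots r₁,₂ = (-3 ± √53)/2, so r₁ = - \frac{3}{2} + \frac{\sqrt{53}}{2}, r₂ = - \frac{\sqrt{53}}{2} - \frac{3}{2}.
General solution: c(n) = A·r₁^n + B·r₂^n.
From the initial conditions, A + B = 5 and r₁A + r₂B = 1.
Since r₁ - r₂ = √53: A = (1 - (5)r₂)/√53 = \frac{17 \sqrt{53}}{106} + \frac{5}{2}, and B = 5 - A = \frac{5}{2} - \frac{17 \sqrt{53}}{106}.
So c(n) = \left(\frac{17 \sqrt{53}}{106} + \frac{5}{2}\right)\left(- \frac{3}{2} + \frac{\sqrt{53}}{2}\right)^n + \left(\frac{5}{2} - \frac{17 \sqrt{53}}{106}\right)\left(- \frac{\sqrt{53}}{2} - \frac{3}{2}\right)^n.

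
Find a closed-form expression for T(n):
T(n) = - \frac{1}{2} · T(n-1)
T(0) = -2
Pure geometric recurrence with ratio - \frac{1}{2}.
By induction T(n) = T(0) · (- \frac{1}{2})^n = - 2 \left(- \frac{1}{2}\right)^{n}.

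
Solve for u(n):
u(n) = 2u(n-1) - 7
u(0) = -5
First-order linear non-homogeneous.
Homogeneous solution: u_h(n) = A·(2)^n.
Try constant particular solution u_p = K: K = 2K - 7 ⇒ K = 7.
General: u(n) = A·(2)^n + 7.
Apply u(0) = -5: A + 7 = -5 ⇒ A = -12.
So u(n) = 7 - 12 \cdot 2^{n}.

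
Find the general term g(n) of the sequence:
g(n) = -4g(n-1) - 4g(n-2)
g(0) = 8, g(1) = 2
Characteristic equation: x² + 4x + 4 = 0, which is (x - (-2))².
Repeated root r = -2.
General solution: g(n) = (A + Bn)·(-2)^n.
From g(0) = 8: A = 8.
From g(1) = 2: (A + B)·(-2) = 2 ⇒ B = -9.
So g(n) = \left(8 - 9 n\right) \cdot (-2)^n.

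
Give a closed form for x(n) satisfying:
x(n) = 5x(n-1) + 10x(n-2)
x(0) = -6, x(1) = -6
Characteristic equation: x² - 5x - 10 = 0.
Discriminant Δ = (5)² + 4·(10) = 65.
Roots r₁,₂ = (5 ± √65)/2, so r₁ = \frac{5}{2} + \frac{\sqrt{65}}{2}, r₂ = \frac{5}{2} - \frac{\sqrt{65}}{2}.
General solution: x(n) = A·r₁^n + B·r₂^n.
From the initial conditions, A + B = -6 and r₁A + r₂B = -6.
Since r₁ - r₂ = √65: A = (-6 - (-6)r₂)/√65 = -3 + \frac{9 \sqrt{65}}{65}, and B = -6 - A = -3 - \frac{9 \sqrt{65}}{65}.
So x(n) = \left(-3 + \frac{9 \sqrt{65}}{65}\right)\left(\frac{5}{2} + \frac{\sqrt{65}}{2}\right)^n + \left(-3 - \frac{9 \sqrt{65}}{65}\right)\left(\frac{5}{2} - \frac{\sqrt{65}}{2}\right)^n.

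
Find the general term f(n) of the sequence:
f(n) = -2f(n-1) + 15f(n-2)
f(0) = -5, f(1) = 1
Characteristic equation: x² + 2x - 15 = 0, which factors as (x - (3))(x - (-5)) = 0.
Roots r₁ = 3, r₂ = -5 (distinct).
General solution: f(n) = A·(3)^n + B·(-5)^n.
From f(0) = -5: A + B = -5.
From f(1) = 1: 3A - 5B = 1.
Solving: A = -3, B = -2.
So f(n) = - 2 \left(-5\right)^{n} - 3 \cdot 3^{n}.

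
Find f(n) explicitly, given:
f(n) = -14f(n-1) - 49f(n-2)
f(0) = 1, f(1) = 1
Characteristic equation: x² + 14x + 49 = 0, which is (x - (-7))².
Repeated root r = -7.
General solution: f(n) = (A + Bn)·(-7)^n.
From f(0) = 1: A = 1.
From f(1) = 1: (A + B)·(-7) = 1 ⇒ B = - \frac{8}{7}.
So f(n) = \left(1 - \frac{8 n}{7}\right) \cdot (-7)^n.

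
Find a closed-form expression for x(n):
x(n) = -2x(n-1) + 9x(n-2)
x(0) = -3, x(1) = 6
Characteristic equation: x² + 2x - 9 = 0.
Discriminant Δ = (-2)² + 4·(9) = 40.
Roots r₁,₂ = (-2 ± √40)/2, so r₁ = -1 + \sqrt{10}, r₂ = - \sqrt{10} - 1.
General solution: x(n) = A·r₁^n + B·r₂^n.
From the initial conditions, A + B = -3 and r₁A + r₂B = 6.
Since r₁ - r₂ = √40: A = (6 - (-3)r₂)/√40 = - \frac{3}{2} + \frac{3 \sqrt{10}}{20}, and B = -3 - A = - \frac{3}{2} - \frac{3 \sqrt{10}}{20}.
So x(n) = \left(- \frac{3}{2} + \frac{3 \sqrt{10}}{20}\right)\left(-1 + \sqrt{10}\right)^n + \left(- \frac{3}{2} - \frac{3 \sqrt{10}}{20}\right)\left(- \sqrt{10} - 1\right)^n.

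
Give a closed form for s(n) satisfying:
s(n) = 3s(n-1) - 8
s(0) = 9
First-order linear non-homogeneous.
Homogeneous solution: s_h(n) = A·(3)^n.
Try constant particular solution s_p = K: K = 3K - 8 ⇒ K = 4.
General: s(n) = A·(3)^n + 4.
Apply s(0) = 9: A + 4 = 9 ⇒ A = 5.
So s(n) = 5 \cdot 3^{n} + 4.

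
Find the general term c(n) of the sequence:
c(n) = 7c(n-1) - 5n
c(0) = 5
First-order linear with linear forcing.
Homogeneous solution: c_h(n) = A·(7)^n.
Try particular c_p(n) = pn + q. Substituting:
  pn + q = 7(p(n-1) + q) - 5n.
Matching the n-coefficient: p = 7p - 5 ⇒ p = \frac{5}{6}.
Matching constants: q = -7p + 7q ⇒ q = \frac{35}{36}.
General: c(n) = A·(7)^n + \frac{5 n}{6} + \frac{35}{36}.
Apply c(0) = 5: A + \frac{35}{36} = 5 ⇒ A = \frac{145}{36}.
So c(n) = \frac{145 \cdot 7^{n}}{36} + \frac{5 n}{6} + \frac{35}{36}.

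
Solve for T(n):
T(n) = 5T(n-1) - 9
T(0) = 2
First-order linear non-homogeneous.
Homogeneous solution: T_h(n) = A·(5)^n.
Try constant particular solution T_p = K: K = 5K - 9 ⇒ K = \frac{9}{4}.
General: T(n) = A·(5)^n + \frac{9}{4}.
Apply T(0) = 2: A + \frac{9}{4} = 2 ⇒ A = - \frac{1}{4}.
So T(n) = \frac{9}{4} - \frac{5^{n}}{4}.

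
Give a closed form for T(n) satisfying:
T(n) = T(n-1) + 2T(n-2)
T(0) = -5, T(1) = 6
Characteristic equation: x² - x - 2 = 0, which factors as (x - (2))(x - (-1)) = 0.
Roots r₁ = 2, r₂ = -1 (distinct).
General solution: T(n) = A·(2)^n + B·(-1)^n.
From T(0) = -5: A + B = -5.
From T(1) = 6: 2A - B = 6.
Solving: A = \frac{1}{3}, B = - \frac{16}{3}.
So T(n) = - \frac{16 \left(-1\right)^{n}}{3} + \frac{2^{n}}{3}.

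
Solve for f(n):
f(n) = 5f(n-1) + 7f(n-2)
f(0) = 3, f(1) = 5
Characteristic equation: x² - 5x - 7 = 0.
Discriminant Δ = (5)² + 4·(7) = 53.
Roots r₁,₂ = (5 ± √53)/2, so r₁ = \frac{5}{2} + \frac{\sqrt{53}}{2}, r₂ = \frac{5}{2} - \frac{\sqrt{53}}{2}.
General solution: f(n) = A·r₁^n + B·r₂^n.
From the initial conditions, A + B = 3 and r₁A + r₂B = 5.
Since r₁ - r₂ = √53: A = (5 - (3)r₂)/√53 = \frac{3}{2} - \frac{5 \sqrt{53}}{106}, and B = 3 - A = \frac{5 \sqrt{53}}{106} + \frac{3}{2}.
So f(n) = \left(\frac{3}{2} - \frac{5 \sqrt{53}}{106}\right)\left(\frac{5}{2} + \frac{\sqrt{53}}{2}\right)^n + \left(\frac{5 \sqrt{53}}{106} + \frac{3}{2}\right)\left(\frac{5}{2} - \frac{\sqrt{53}}{2}\right)^n.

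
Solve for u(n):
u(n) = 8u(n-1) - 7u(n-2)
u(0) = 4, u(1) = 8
Characteristic equation: x² - 8x + 7 = 0, which factors as (x - (1))(x - (7)) = 0.
Roots r₁ = 1, r₂ = 7 (distinct).
General solution: u(n) = A·(1)^n + B·(7)^n.
From u(0) = 4: A + B = 4.
From u(1) = 8: A + 7B = 8.
Solving: A = \frac{10}{3}, B = \frac{2}{3}.
So u(n) = \frac{2 \cdot 7^{n}}{3} + \frac{10}{3}.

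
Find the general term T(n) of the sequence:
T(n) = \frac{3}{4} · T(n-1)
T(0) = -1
Pure geometric recurrence with ratio \frac{3}{4}.
By induction T(n) = T(0) · (\frac{3}{4})^n = - \left(\frac{3}{4}\right)^{n}.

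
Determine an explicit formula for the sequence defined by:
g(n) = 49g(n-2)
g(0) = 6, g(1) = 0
Characteristic equation: x² - 49 = 0, which factors as (x - (7))(x - (-7)) = 0.
Roots r₁ = 7, r₂ = -7 (distinct).
General solution: g(n) = A·(7)^n + B·(-7)^n.
From g(0) = 6: A + B = 6.
From g(1) = 0: 7A - 7B = 0.
Solving: A = 3, B = 3.
So g(n) = 3 \left(-7\right)^{n} + 3 \cdot 7^{n}.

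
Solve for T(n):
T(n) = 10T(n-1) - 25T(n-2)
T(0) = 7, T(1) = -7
Characteristic equation: x² - 10x + 25 = 0, which is (x - (5))².
Repeated root r = 5.
General solution: T(n) = (A + Bn)·(5)^n.
From T(0) = 7: A = 7.
From T(1) = -7: (A + B)·(5) = -7 ⇒ B = - \frac{42}{5}.
So T(n) = \left(7 - \frac{42 n}{5}\right) \cdot (5)^n.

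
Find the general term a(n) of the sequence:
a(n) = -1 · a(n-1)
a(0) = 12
Pure geometric recurrence with ratio -1.
By induction a(n) = a(0) · (-1)^n = 12 \left(-1\right)^{n}.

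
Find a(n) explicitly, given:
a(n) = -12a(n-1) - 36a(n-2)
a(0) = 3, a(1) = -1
Characteristic equation: x² + 12x + 36 = 0, which is (x - (-6))².
Repeated root r = -6.
General solution: a(n) = (A + Bn)·(-6)^n.
From a(0) = 3: A = 3.
From a(1) = -1: (A + B)·(-6) = -1 ⇒ B = - \frac{17}{6}.
So a(n) = \left(3 - \frac{17 n}{6}\right) \cdot (-6)^n.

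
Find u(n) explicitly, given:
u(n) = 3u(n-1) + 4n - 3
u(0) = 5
First-order linear with linear forcing.
Homogeneous solution: u_h(n) = A·(3)^n.
Try particular u_p(n) = pn + q. Substituting:
  pn + q = 3(p(n-1) + q) + 4n - 3.
Matching the n-coefficient: p = 3p + 4 ⇒ p = -2.
Matching constants: q = -3p + 3q - 3 ⇒ q = - \frac{3}{2}.
General: u(n) = A·(3)^n - 2 n - \frac{3}{2}.
Apply u(0) = 5: A - \frac{3}{2} = 5 ⇒ A = \frac{13}{2}.
So u(n) = \frac{13 \cdot 3^{n}}{2} - 2 n - \frac{3}{2}.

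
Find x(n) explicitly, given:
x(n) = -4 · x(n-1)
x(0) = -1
Pure geometric recurrence with ratio -4.
By induction x(n) = x(0) · (-4)^n = - \left(-4\right)^{n}.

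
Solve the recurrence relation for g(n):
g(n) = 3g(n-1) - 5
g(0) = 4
First-order linear non-homogeneous.
Homogeneous solution: g_h(n) = A·(3)^n.
Try constant particular solution g_p = K: K = 3K - 5 ⇒ K = \frac{5}{2}.
General: g(n) = A·(3)^n + \frac{5}{2}.
Apply g(0) = 4: A + \frac{5}{2} = 4 ⇒ A = \frac{3}{2}.
So g(n) = \frac{3 \cdot 3^{n}}{2} + \frac{5}{2}.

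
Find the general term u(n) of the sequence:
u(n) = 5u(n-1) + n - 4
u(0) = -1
First-order linear with linear forcing.
Homogeneous solution: u_h(n) = A·(5)^n.
Try particular u_p(n) = pn + q. Substituting:
  pn + q = 5(p(n-1) + q) + n - 4.
Matching the n-coefficient: p = 5p + 1 ⇒ p = - \frac{1}{4}.
Matching constants: q = -5p + 5q - 4 ⇒ q = \frac{11}{16}.
General: u(n) = A·(5)^n - \frac{n}{4} + \frac{11}{16}.
Apply u(0) = -1: A + \frac{11}{16} = -1 ⇒ A = - \frac{27}{16}.
So u(n) = - \frac{27 \cdot 5^{n}}{16} - \frac{n}{4} + \frac{11}{16}.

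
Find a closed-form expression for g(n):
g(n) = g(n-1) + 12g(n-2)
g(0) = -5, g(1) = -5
Characteristic equation: x² - x - 12 = 0, which factors as (x - (4))(x - (-3)) = 0.
Roots r₁ = 4, r₂ = -3 (distinct).
General solution: g(n) = A·(4)^n + B·(-3)^n.
From g(0) = -5: A + B = -5.
From g(1) = -5: 4A - 3B = -5.
Solving: A = - \frac{20}{7}, B = - \frac{15}{7}.
So g(n) = - \frac{15 \left(-3\right)^{n}}{7} - \frac{20 \cdot 4^{n}}{7}.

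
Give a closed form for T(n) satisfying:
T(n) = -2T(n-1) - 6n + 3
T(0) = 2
First-order linear with linear forcing.
Homogeneous solution: T_h(n) = A·(-2)^n.
Try particular T_p(n) = pn + q. Substituting:
  pn + q = -2(p(n-1) + q) - 6n + 3.
Matching the n-coefficient: p = -2p - 6 ⇒ p = -2.
Matching constants: q = 2p - 2q + 3 ⇒ q = - \frac{1}{3}.
General: T(n) = A·(-2)^n - 2 n - \frac{1}{3}.
Apply T(0) = 2: A - \frac{1}{3} = 2 ⇒ A = \frac{7}{3}.
So T(n) = \frac{7 \left(-2\right)^{n}}{3} - 2 n - \frac{1}{3}.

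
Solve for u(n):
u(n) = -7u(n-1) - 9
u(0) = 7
First-order linear non-homogeneous.
Homogeneous solution: u_h(n) = A·(-7)^n.
Try constant particular solution u_p = K: K = -7K - 9 ⇒ K = - \frac{9}{8}.
General: u(n) = A·(-7)^n - \frac{9}{8}.
Apply u(0) = 7: A - \frac{9}{8} = 7 ⇒ A = \frac{65}{8}.
So u(n) = \frac{65 \left(-7\right)^{n}}{8} - \frac{9}{8}.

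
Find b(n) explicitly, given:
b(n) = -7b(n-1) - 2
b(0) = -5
First-order linear non-homogeneous.
Homogeneous solution: b_h(n) = A·(-7)^n.
Try constant particular solution b_p = K: K = -7K - 2 ⇒ K = - \frac{1}{4}.
General: b(n) = A·(-7)^n - \frac{1}{4}.
Apply b(0) = -5: A - \frac{1}{4} = -5 ⇒ A = - \frac{19}{4}.
So b(n) = - \frac{19 \left(-7\right)^{n}}{4} - \frac{1}{4}.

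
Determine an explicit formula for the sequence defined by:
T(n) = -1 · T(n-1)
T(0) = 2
Pure geometric recurrence with ratio -1.
By induction T(n) = T(0) · (-1)^n = 2 \left(-1\right)^{n}.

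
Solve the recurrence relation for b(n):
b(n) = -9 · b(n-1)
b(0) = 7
Pure geometric recurrence with ratio -9.
By induction b(n) = b(0) · (-9)^n = 7 \left(-9\right)^{n}.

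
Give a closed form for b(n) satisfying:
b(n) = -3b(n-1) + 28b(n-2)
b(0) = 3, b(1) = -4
Characteristic equation: x² + 3x - 28 = 0, which factors as (x - (-7))(x - (4)) = 0.
Roots r₁ = -7, r₂ = 4 (distinct).
General solution: b(n) = A·(-7)^n + B·(4)^n.
From b(0) = 3: A + B = 3.
From b(1) = -4: -7A + 4B = -4.
Solving: A = \frac{16}{11}, B = \frac{17}{11}.
So b(n) = \frac{16 \left(-7\right)^{n}}{11} + \frac{17 \cdot 4^{n}}{11}.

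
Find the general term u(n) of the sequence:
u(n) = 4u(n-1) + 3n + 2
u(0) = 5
First-order linear with linear forcing.
Homogeneous solution: u_h(n) = A·(4)^n.
Try particular u_p(n) = pn + q. Substituting:
  pn + q = 4(p(n-1) + q) + 3n + 2.
Matching the n-coefficient: p = 4p + 3 ⇒ p = -1.
Matching constants: q = -4p + 4q + 2 ⇒ q = -2.
General: u(n) = A·(4)^n - n - 2.
Apply u(0) = 5: A - 2 = 5 ⇒ A = 7.
So u(n) = 7 \cdot 4^{n} - n - 2.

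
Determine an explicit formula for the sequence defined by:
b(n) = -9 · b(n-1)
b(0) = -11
Pure geometric recurrence with ratio -9.
By induction b(n) = b(0) · (-9)^n = - 11 \left(-9\right)^{n}.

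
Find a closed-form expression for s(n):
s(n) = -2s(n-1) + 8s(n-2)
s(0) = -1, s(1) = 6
Characteristic equation: x² + 2x - 8 = 0, which factors as (x - (-4))(x - (2)) = 0.
Roots r₁ = -4, r₂ = 2 (distinct).
General solution: s(n) = A·(-4)^n + B·(2)^n.
From s(0) = -1: A + B = -1.
From s(1) = 6: -4A + 2B = 6.
Solving: A = - \frac{4}{3}, B = \frac{1}{3}.
So s(n) = - \frac{4 \left(-4\right)^{n}}{3} + \frac{2^{n}}{3}.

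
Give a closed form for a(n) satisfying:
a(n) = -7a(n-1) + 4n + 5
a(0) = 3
First-order linear with linear forcing.
Homogeneous solution: a_h(n) = A·(-7)^n.
Try particular a_p(n) = pn + q. Substituting:
  pn + q = -7(p(n-1) + q) + 4n + 5.
Matching the n-coefficient: p = -7p + 4 ⇒ p = \frac{1}{2}.
Matching constants: q = 7p - 7q + 5 ⇒ q = \frac{17}{16}.
General: a(n) = A·(-7)^n + \frac{n}{2} + \frac{17}{16}.
Apply a(0) = 3: A + \frac{17}{16} = 3 ⇒ A = \frac{31}{16}.
So a(n) = \frac{31 \left(-7\right)^{n}}{16} + \frac{n}{2} + \frac{17}{16}.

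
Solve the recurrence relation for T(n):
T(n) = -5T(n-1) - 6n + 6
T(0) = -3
First-order linear with linear forcing.
Homogeneous solution: T_h(n) = A·(-5)^n.
Try particular T_p(n) = pn + q. Substituting:
  pn + q = -5(p(n-1) + q) - 6n + 6.
Matching the n-coefficient: p = -5p - 6 ⇒ p = -1.
Matching constants: q = 5p - 5q + 6 ⇒ q = \frac{1}{6}.
General: T(n) = A·(-5)^n - n + \frac{1}{6}.
Apply T(0) = -3: A + \frac{1}{6} = -3 ⇒ A = - \frac{19}{6}.
So T(n) = - \frac{19 \left(-5\right)^{n}}{6} - n + \frac{1}{6}.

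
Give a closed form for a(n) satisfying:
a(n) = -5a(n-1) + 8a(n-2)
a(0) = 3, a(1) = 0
Characteristic equation: x² + 5x - 8 = 0.
Discriminant Δ = (-5)² + 4·(8) = 57.
Roots r₁,₂ = (-5 ± √57)/2, so r₁ = - \frac{5}{2} + \frac{\sqrt{57}}{2}, r₂ = - \frac{\sqrt{57}}{2} - \frac{5}{2}.
General solution: a(n) = A·r₁^n + B·r₂^n.
From the initial conditions, A + B = 3 and r₁A + r₂B = 0.
Since r₁ - r₂ = √57: A = (0 - (3)r₂)/√57 = \frac{5 \sqrt{57}}{38} + \frac{3}{2}, and B = 3 - A = \frac{3}{2} - \frac{5 \sqrt{57}}{38}.
So a(n) = \left(\frac{5 \sqrt{57}}{38} + \frac{3}{2}\right)\left(- \frac{5}{2} + \frac{\sqrt{57}}{2}\right)^n + \left(\frac{3}{2} - \frac{5 \sqrt{57}}{38}\right)\left(- \frac{\sqrt{57}}{2} - \frac{5}{2}\right)^n.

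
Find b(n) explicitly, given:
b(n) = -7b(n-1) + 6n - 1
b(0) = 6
First-order linear with linear forcing.
Homogeneous solution: b_h(n) = A·(-7)^n.
Try particular b_p(n) = pn + q. Substituting:
  pn + q = -7(p(n-1) + q) + 6n - 1.
Matching the n-coefficient: p = -7p + 6 ⇒ p = \frac{3}{4}.
Matching constants: q = 7p - 7q - 1 ⇒ q = \frac{17}{32}.
General: b(n) = A·(-7)^n + \frac{3 n}{4} + \frac{17}{32}.
Apply b(0) = 6: A + \frac{17}{32} = 6 ⇒ A = \frac{175}{32}.
So b(n) = \frac{175 \left(-7\right)^{n}}{32} + \frac{3 n}{4} + \frac{17}{32}.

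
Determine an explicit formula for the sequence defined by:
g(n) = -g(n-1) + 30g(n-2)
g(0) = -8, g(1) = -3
Characteristic equation: x² + x - 30 = 0, which factors as (x - (-6))(x - (5)) = 0.
Roots r₁ = -6, r₂ = 5 (distinct).
General solution: g(n) = A·(-6)^n + B·(5)^n.
From g(0) = -8: A + B = -8.
From g(1) = -3: -6A + 5B = -3.
Solving: A = - \frac{37}{11}, B = - \frac{51}{11}.
So g(n) = - \frac{37 \left(-6\right)^{n}}{11} - \frac{51 \cdot 5^{n}}{11}.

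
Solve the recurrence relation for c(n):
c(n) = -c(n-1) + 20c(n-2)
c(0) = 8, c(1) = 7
Characteristic equation: x² + x - 20 = 0, which factors as (x - (4))(x - (-5)) = 0.
Roots r₁ = 4, r₂ = -5 (distinct).
General solution: c(n) = A·(4)^n + B·(-5)^n.
From c(0) = 8: A + B = 8.
From c(1) = 7: 4A - 5B = 7.
Solving: A = \frac{47}{9}, B = \frac{25}{9}.
So c(n) = \frac{25 \left(-5\right)^{n}}{9} + \frac{47 \cdot 4^{n}}{9}.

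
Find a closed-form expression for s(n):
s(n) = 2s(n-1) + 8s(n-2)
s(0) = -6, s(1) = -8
Characteristic equation: x² - 2x - 8 = 0, which factors as (x - (4))(x - (-2)) = 0.
Roots r₁ = 4, r₂ = -2 (distinct).
General solution: s(n) = A·(4)^n + B·(-2)^n.
From s(0) = -6: A + B = -6.
From s(1) = -8: 4A - 2B = -8.
Solving: A = - \frac{10}{3}, B = - \frac{8}{3}.
So s(n) = - \frac{8 \left(-2\right)^{n}}{3} - \frac{10 \cdot 4^{n}}{3}.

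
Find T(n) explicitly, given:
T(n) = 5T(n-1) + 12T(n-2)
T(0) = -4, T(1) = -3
Characteristic equation: x² - 5x - 12 = 0.
Discriminant Δ = (5)² + 4·(12) = 73.
Roots r₁,₂ = (5 ± √73)/2, so r₁ = \frac{5}{2} + \frac{\sqrt{73}}{2}, r₂ = \frac{5}{2} - \frac{\sqrt{73}}{2}.
General solution: T(n) = A·r₁^n + B·r₂^n.
From the initial conditions, A + B = -4 and r₁A + r₂B = -3.
Since r₁ - r₂ = √73: A = (-3 - (-4)r₂)/√73 = -2 + \frac{7 \sqrt{73}}{73}, and B = -4 - A = -2 - \frac{7 \sqrt{73}}{73}.
So T(n) = \left(-2 + \frac{7 \sqrt{73}}{73}\right)\left(\frac{5}{2} + \frac{\sqrt{73}}{2}\right)^n + \left(-2 - \frac{7 \sqrt{73}}{73}\right)\left(\frac{5}{2} - \frac{\sqrt{73}}{2}\right)^n.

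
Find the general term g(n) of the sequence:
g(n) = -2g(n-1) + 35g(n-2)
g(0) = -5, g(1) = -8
Characteristic equation: x² + 2x - 35 = 0, which factors as (x - (-7))(x - (5)) = 0.
Roots r₁ = -7, r₂ = 5 (distinct).
General solution: g(n) = A·(-7)^n + B·(5)^n.
From g(0) = -5: A + B = -5.
From g(1) = -8: -7A + 5B = -8.
Solving: A = - \frac{17}{12}, B = - \frac{43}{12}.
So g(n) = - \frac{17 \left(-7\right)^{n}}{12} - \frac{43 \cdot 5^{n}}{12}.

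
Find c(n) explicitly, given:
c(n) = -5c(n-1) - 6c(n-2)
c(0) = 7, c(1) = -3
Characteristic equation: x² + 5x + 6 = 0, which factors as (x - (-2))(x - (-3)) = 0.
Roots r₁ = -2, r₂ = -3 (distinct).
General solution: c(n) = A·(-2)^n + B·(-3)^n.
From c(0) = 7: A + B = 7.
From c(1) = -3: -2A - 3B = -3.
Solving: A = 18, B = -11.
So c(n) = 18 \left(-2\right)^{n} - 11 \left(-3\right)^{n}.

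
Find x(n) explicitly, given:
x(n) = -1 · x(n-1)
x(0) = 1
Pure geometric recurrence with ratio -1.
By induction x(n) = x(0) · (-1)^n = \left(-1\right)^{n}.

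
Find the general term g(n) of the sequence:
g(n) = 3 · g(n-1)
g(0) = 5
Pure geometric recurrence with ratio 3.
By induction g(n) = g(0) · (3)^n = 5 \cdot 3^{n}.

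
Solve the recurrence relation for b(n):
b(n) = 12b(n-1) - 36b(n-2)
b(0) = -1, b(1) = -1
Characteristic equation: x² - 12x + 36 = 0, which is (x - (6))².
Repeated root r = 6.
General solution: b(n) = (A + Bn)·(6)^n.
From b(0) = -1: A = -1.
From b(1) = -1: (A + B)·(6) = -1 ⇒ B = \frac{5}{6}.
So b(n) = \left(\frac{5 n}{6} - 1\right) \cdot (6)^n.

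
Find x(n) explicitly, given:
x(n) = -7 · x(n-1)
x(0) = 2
Pure geometric recurrence with ratio -7.
By induction x(n) = x(0) · (-7)^n = 2 \left(-7\right)^{n}.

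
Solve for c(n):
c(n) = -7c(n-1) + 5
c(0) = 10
First-order linear non-homogeneous.
Homogeneous solution: c_h(n) = A·(-7)^n.
Try constant particular solution c_p = K: K = -7K + 5 ⇒ K = \frac{5}{8}.
General: c(n) = A·(-7)^n + \frac{5}{8}.
Apply c(0) = 10: A + \frac{5}{8} = 10 ⇒ A = \frac{75}{8}.
So c(n) = \frac{75 \left(-7\right)^{n}}{8} + \frac{5}{8}.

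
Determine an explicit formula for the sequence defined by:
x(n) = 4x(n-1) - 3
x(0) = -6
First-order linear non-homogeneous.
Homogeneous solution: x_h(n) = A·(4)^n.
Try constant particular solution x_p = K: K = 4K - 3 ⇒ K = 1.
General: x(n) = A·(4)^n + 1.
Apply x(0) = -6: A + 1 = -6 ⇒ A = -7.
So x(n) = 1 - 7 \cdot 4^{n}.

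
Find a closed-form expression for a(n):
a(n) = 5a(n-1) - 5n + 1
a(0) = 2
First-order linear with linear forcing.
Homogeneous solution: a_h(n) = A·(5)^n.
Try particular a_p(n) = pn + q. Substituting:
  pn + q = 5(p(n-1) + q) - 5n + 1.
Matching the n-coefficient: p = 5p - 5 ⇒ p = \frac{5}{4}.
Matching constants: q = -5p + 5q + 1 ⇒ q = \frac{21}{16}.
General: a(n) = A·(5)^n + \frac{5 n}{4} + \frac{21}{16}.
Apply a(0) = 2: A + \frac{21}{16} = 2 ⇒ A = \frac{11}{16}.
So a(n) = \frac{11 \cdot 5^{n}}{16} + \frac{5 n}{4} + \frac{21}{16}.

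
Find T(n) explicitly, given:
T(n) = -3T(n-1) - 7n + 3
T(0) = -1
First-order linear with linear forcing.
Homogeneous solution: T_h(n) = A·(-3)^n.
Try particular T_p(n) = pn + q. Substituting:
  pn + q = -3(p(n-1) + q) - 7n + 3.
Matching the n-coefficient: p = -3p - 7 ⇒ p = - \frac{7}{4}.
Matching constants: q = 3p - 3q + 3 ⇒ q = - \frac{9}{16}.
General: T(n) = A·(-3)^n - \frac{7 n}{4} - \frac{9}{16}.
Apply T(0) = -1: A - \frac{9}{16} = -1 ⇒ A = - \frac{7}{16}.
So T(n) = - \frac{7 \left(-3\right)^{n}}{16} - \frac{7 n}{4} - \frac{9}{16}.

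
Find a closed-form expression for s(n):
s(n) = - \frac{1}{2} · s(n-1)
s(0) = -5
Pure geometric recurrence with ratio - \frac{1}{2}.
By induction s(n) = s(0) · (- \frac{1}{2})^n = - 5 \left(- \frac{1}{2}\right)^{n}.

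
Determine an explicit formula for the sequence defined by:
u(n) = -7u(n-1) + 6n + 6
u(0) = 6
First-order linear with linear forcing.
Homogeneous solution: u_h(n) = A·(-7)^n.
Try particular u_p(n) = pn + q. Substituting:
  pn + q = -7(p(n-1) + q) + 6n + 6.
Matching the n-coefficient: p = -7p + 6 ⇒ p = \frac{3}{4}.
Matching constants: q = 7p - 7q + 6 ⇒ q = \frac{45}{32}.
General: u(n) = A·(-7)^n + \frac{3 n}{4} + \frac{45}{32}.
Apply u(0) = 6: A + \frac{45}{32} = 6 ⇒ A = \frac{147}{32}.
So u(n) = \frac{147 \left(-7\right)^{n}}{32} + \frac{3 n}{4} + \frac{45}{32}.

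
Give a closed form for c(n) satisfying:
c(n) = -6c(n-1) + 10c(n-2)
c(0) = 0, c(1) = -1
Characteristic equation: x² + 6x - 10 = 0.
Discriminant Δ = (-6)² + 4·(10) = 76.
Roots r₁,₂ = (-6 ± √76)/2, so r₁ = -3 + \sqrt{19}, r₂ = - \sqrt{19} - 3.
General solution: c(n) = A·r₁^n + B·r₂^n.
From the initial conditions, A + B = 0 and r₁A + r₂B = -1.
Since r₁ - r₂ = √76: A = (-1 - (0)r₂)/√76 = - \frac{\sqrt{19}}{38}, and B = 0 - A = \frac{\sqrt{19}}{38}.
So c(n) = \left(- \frac{\sqrt{19}}{38}\right)\left(-3 + \sqrt{19}\right)^n + \left(\frac{\sqrt{19}}{38}\right)\left(- \sqrt{19} - 3\right)^n.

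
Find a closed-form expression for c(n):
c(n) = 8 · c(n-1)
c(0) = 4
Pure geometric recurrence with ratio 8.
By induction c(n) = c(0) · (8)^n = 4 \cdot 8^{n}.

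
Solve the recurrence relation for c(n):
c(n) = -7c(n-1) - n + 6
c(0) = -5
First-order linear with linear forcing.
Homogeneous solution: c_h(n) = A·(-7)^n.
Try particular c_p(n) = pn + q. Substituting:
  pn + q = -7(p(n-1) + q) - n + 6.
Matching the n-coefficient: p = -7p - 1 ⇒ p = - \frac{1}{8}.
Matching constants: q = 7p - 7q + 6 ⇒ q = \frac{41}{64}.
General: c(n) = A·(-7)^n - \frac{n}{8} + \frac{41}{64}.
Apply c(0) = -5: A + \frac{41}{64} = -5 ⇒ A = - \frac{361}{64}.
So c(n) = - \frac{361 \left(-7\right)^{n}}{64} - \frac{n}{8} + \frac{41}{64}.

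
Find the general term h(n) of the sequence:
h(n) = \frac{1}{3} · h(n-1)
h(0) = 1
Pure geometric recurrence with ratio \frac{1}{3}.
By induction h(n) = h(0) · (\frac{1}{3})^n = \left(\frac{1}{3}\right)^{n}.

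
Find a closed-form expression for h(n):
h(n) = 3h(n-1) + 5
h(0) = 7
First-order linear non-homogeneous.
Homogeneous solution: h_h(n) = A·(3)^n.
Try constant particular solution h_p = K: K = 3K + 5 ⇒ K = - \frac{5}{2}.
General: h(n) = A·(3)^n - \frac{5}{2}.
Apply h(0) = 7: A - \frac{5}{2} = 7 ⇒ A = \frac{19}{2}.
So h(n) = \frac{19 \cdot 3^{n}}{2} - \frac{5}{2}.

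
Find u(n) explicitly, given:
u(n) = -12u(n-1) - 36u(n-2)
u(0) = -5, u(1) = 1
Characteristic equation: x² + 12x + 36 = 0, which is (x - (-6))².
Repeated root r = -6.
General solution: u(n) = (A + Bn)·(-6)^n.
From u(0) = -5: A = -5.
From u(1) = 1: (A + B)·(-6) = 1 ⇒ B = \frac{29}{6}.
So u(n) = \left(\frac{29 n}{6} - 5\right) \cdot (-6)^n.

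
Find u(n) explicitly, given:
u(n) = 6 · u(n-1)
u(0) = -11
Pure geometric recurrence with ratio 6.
By induction u(n) = u(0) · (6)^n = - 11 \cdot 6^{n}.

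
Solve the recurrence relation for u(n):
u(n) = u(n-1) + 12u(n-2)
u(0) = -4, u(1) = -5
Characteristic equation: x² - x - 12 = 0, which factors as (x - (-3))(x - (4)) = 0.
Roots r₁ = -3, r₂ = 4 (distinct).
General solution: u(n) = A·(-3)^n + B·(4)^n.
From u(0) = -4: A + B = -4.
From u(1) = -5: -3A + 4B = -5.
Solving: A = - \frac{11}{7}, B = - \frac{17}{7}.
So u(n) = - \frac{11 \left(-3\right)^{n}}{7} - \frac{17 \cdot 4^{n}}{7}.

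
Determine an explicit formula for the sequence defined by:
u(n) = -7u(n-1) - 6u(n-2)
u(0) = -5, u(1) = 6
Characteristic equation: x² + 7x + 6 = 0, which factors as (x - (-1))(x - (-6)) = 0.
Roots r₁ = -1, r₂ = -6 (distinct).
General solution: u(n) = A·(-1)^n + B·(-6)^n.
From u(0) = -5: A + B = -5.
From u(1) = 6: -A - 6B = 6.
Solving: A = - \frac{24}{5}, B = - \frac{1}{5}.
So u(n) = - \frac{24 \left(-1\right)^{n}}{5} - \frac{\left(-6\right)^{n}}{5}.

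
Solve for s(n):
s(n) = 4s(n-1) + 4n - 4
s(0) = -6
First-order linear with linear forcing.
Homogeneous solution: s_h(n) = A·(4)^n.
Try particular s_p(n) = pn + q. Substituting:
  pn + q = 4(p(n-1) + q) + 4n - 4.
Matching the n-coefficient: p = 4p + 4 ⇒ p = - \frac{4}{3}.
Matching constants: q = -4p + 4q - 4 ⇒ q = - \frac{4}{9}.
General: s(n) = A·(4)^n - \frac{4 n}{3} - \frac{4}{9}.
Apply s(0) = -6: A - \frac{4}{9} = -6 ⇒ A = - \frac{50}{9}.
So s(n) = - \frac{50 \cdot 4^{n}}{9} - \frac{4 n}{3} - \frac{4}{9}.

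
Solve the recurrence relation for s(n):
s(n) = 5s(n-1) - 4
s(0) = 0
First-order linear non-homogeneous.
Homogeneous solution: s_h(n) = A·(5)^n.
Try constant particular solution s_p = K: K = 5K - 4 ⇒ K = 1.
General: s(n) = A·(5)^n + 1.
Apply s(0) = 0: A + 1 = 0 ⇒ A = -1.
So s(n) = 1 - 5^{n}.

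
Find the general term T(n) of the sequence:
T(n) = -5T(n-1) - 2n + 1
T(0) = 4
First-order linear with linear forcing.
Homogeneous solution: T_h(n) = A·(-5)^n.
Try particular T_p(n) = pn + q. Substituting:
  pn + q = -5(p(n-1) + q) - 2n + 1.
Matching the n-coefficient: p = -5p - 2 ⇒ p = - \frac{1}{3}.
Matching constants: q = 5p - 5q + 1 ⇒ q = - \frac{1}{9}.
General: T(n) = A·(-5)^n - \frac{n}{3} - \frac{1}{9}.
Apply T(0) = 4: A - \frac{1}{9} = 4 ⇒ A = \frac{37}{9}.
So T(n) = \frac{37 \left(-5\right)^{n}}{9} - \frac{n}{3} - \frac{1}{9}.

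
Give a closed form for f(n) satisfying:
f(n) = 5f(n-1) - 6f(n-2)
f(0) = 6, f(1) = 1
Characteristic equation: x² - 5x + 6 = 0, which factors as (x - (2))(x - (3)) = 0.
Roots r₁ = 2, r₂ = 3 (distinct).
General solution: f(n) = A·(2)^n + B·(3)^n.
From f(0) = 6: A + B = 6.
From f(1) = 1: 2A + 3B = 1.
Solving: A = 17, B = -11.
So f(n) = 17 \cdot 2^{n} - 11 \cdot 3^{n}.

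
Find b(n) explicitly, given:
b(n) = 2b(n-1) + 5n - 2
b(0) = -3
First-order linear with linear forcing.
Homogeneous solution: b_h(n) = A·(2)^n.
Try particular b_p(n) = pn + q. Substituting:
  pn + q = 2(p(n-1) + q) + 5n - 2.
Matching the n-coefficient: p = 2p + 5 ⇒ p = -5.
Matching constants: q = -2p + 2q - 2 ⇒ q = -8.
General: b(n) = A·(2)^n - 5 n - 8.
Apply b(0) = -3: A - 8 = -3 ⇒ A = 5.
So b(n) = 5 \cdot 2^{n} - 5 n - 8.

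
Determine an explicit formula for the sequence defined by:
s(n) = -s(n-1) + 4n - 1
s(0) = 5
First-order linear with linear forcing.
Homogeneous solution: s_h(n) = A·(-1)^n.
Try particular s_p(n) = pn + q. Substituting:
  pn + q = -(p(n-1) + q) + 4n - 1.
Matching the n-coefficient: p = -p + 4 ⇒ p = 2.
Matching constants: q = p - q - 1 ⇒ q = \frac{1}{2}.
General: s(n) = A·(-1)^n + 2 n + \frac{1}{2}.
Apply s(0) = 5: A + \frac{1}{2} = 5 ⇒ A = \frac{9}{2}.
So s(n) = \frac{9 \left(-1\right)^{n}}{2} + 2 n + \frac{1}{2}.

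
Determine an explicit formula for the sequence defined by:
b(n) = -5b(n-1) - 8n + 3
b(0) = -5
First-order linear with linear forcing.
Homogeneous solution: b_h(n) = A·(-5)^n.
Try particular b_p(n) = pn + q. Substituting:
  pn + q = -5(p(n-1) + q) - 8n + 3.
Matching the n-coefficient: p = -5p - 8 ⇒ p = - \frac{4}{3}.
Matching constants: q = 5p - 5q + 3 ⇒ q = - \frac{11}{18}.
General: b(n) = A·(-5)^n - \frac{4 n}{3} - \frac{11}{18}.
Apply b(0) = -5: A - \frac{11}{18} = -5 ⇒ A = - \frac{79}{18}.
So b(n) = - \frac{79 \left(-5\right)^{n}}{18} - \frac{4 n}{3} - \frac{11}{18}.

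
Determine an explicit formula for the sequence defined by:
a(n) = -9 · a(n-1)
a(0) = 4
Pure geometric recurrence with ratio -9.
By induction a(n) = a(0) · (-9)^n = 4 \left(-9\right)^{n}.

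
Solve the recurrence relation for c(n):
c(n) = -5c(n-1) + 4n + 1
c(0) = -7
First-order linear with linear forcing.
Homogeneous solution: c_h(n) = A·(-5)^n.
Try particular c_p(n) = pn + q. Substituting:
  pn + q = -5(p(n-1) + q) + 4n + 1.
Matching the n-coefficient: p = -5p + 4 ⇒ p = \frac{2}{3}.
Matching constants: q = 5p - 5q + 1 ⇒ q = \frac{13}{18}.
General: c(n) = A·(-5)^n + \frac{2 n}{3} + \frac{13}{18}.
Apply c(0) = -7: A + \frac{13}{18} = -7 ⇒ A = - \frac{139}{18}.
So c(n) = - \frac{139 \left(-5\right)^{n}}{18} + \frac{2 n}{3} + \frac{13}{18}.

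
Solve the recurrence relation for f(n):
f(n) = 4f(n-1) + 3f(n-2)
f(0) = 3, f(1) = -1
Characteristic equation: x² - 4x - 3 = 0.
Discriminant Δ = (4)² + 4·(3) = 28.
Roots r₁,₂ = (4 ± √28)/2, so r₁ = 2 + \sqrt{7}, r₂ = 2 - \sqrt{7}.
General solution: f(n) = A·r₁^n + B·r₂^n.
From the initial conditions, A + B = 3 and r₁A + r₂B = -1.
Since r₁ - r₂ = √28: A = (-1 - (3)r₂)/√28 = \frac{3}{2} - \frac{\sqrt{7}}{2}, and B = 3 - A = \frac{\sqrt{7}}{2} + \frac{3}{2}.
So f(n) = \left(\frac{3}{2} - \frac{\sqrt{7}}{2}\right)\left(2 + \sqrt{7}\right)^n + \left(\frac{\sqrt{7}}{2} + \frac{3}{2}\right)\left(2 - \sqrt{7}\right)^n.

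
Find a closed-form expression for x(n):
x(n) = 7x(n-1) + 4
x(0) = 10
First-order linear non-homogeneous.
Homogeneous solution: x_h(n) = A·(7)^n.
Try constant particular solution x_p = K: K = 7K + 4 ⇒ K = - \frac{2}{3}.
General: x(n) = A·(7)^n - \frac{2}{3}.
Apply x(0) = 10: A - \frac{2}{3} = 10 ⇒ A = \frac{32}{3}.
So x(n) = \frac{32 \cdot 7^{n}}{3} - \frac{2}{3}.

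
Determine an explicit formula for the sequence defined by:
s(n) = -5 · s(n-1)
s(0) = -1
Pure geometric recurrence with ratio -5.
By induction s(n) = s(0) · (-5)^n = - \left(-5\right)^{n}.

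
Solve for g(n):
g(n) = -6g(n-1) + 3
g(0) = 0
First-order linear non-homogeneous.
Homogeneous solution: g_h(n) = A·(-6)^n.
Try constant particular solution g_p = K: K = -6K + 3 ⇒ K = \frac{3}{7}.
General: g(n) = A·(-6)^n + \frac{3}{7}.
Apply g(0) = 0: A + \frac{3}{7} = 0 ⇒ A = - \frac{3}{7}.
So g(n) = \frac{3}{7} - \frac{3 \left(-6\right)^{n}}{7}.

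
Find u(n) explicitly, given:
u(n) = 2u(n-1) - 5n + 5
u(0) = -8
First-order linear with linear forcing.
Homogeneous solution: u_h(n) = A·(2)^n.
Try particular u_p(n) = pn + q. Substituting:
  pn + q = 2(p(n-1) + q) - 5n + 5.
Matching the n-coefficient: p = 2p - 5 ⇒ p = 5.
Matching constants: q = -2p + 2q + 5 ⇒ q = 5.
General: u(n) = A·(2)^n + 5 n + 5.
Apply u(0) = -8: A + 5 = -8 ⇒ A = -13.
So u(n) = - 13 \cdot 2^{n} + 5 n + 5.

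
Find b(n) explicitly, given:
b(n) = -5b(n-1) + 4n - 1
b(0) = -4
First-order linear with linear forcing.
Homogeneous solution: b_h(n) = A·(-5)^n.
Try particular b_p(n) = pn + q. Substituting:
  pn + q = -5(p(n-1) + q) + 4n - 1.
Matching the n-coefficient: p = -5p + 4 ⇒ p = \frac{2}{3}.
Matching constants: q = 5p - 5q - 1 ⇒ q = \frac{7}{18}.
General: b(n) = A·(-5)^n + \frac{2 n}{3} + \frac{7}{18}.
Apply b(0) = -4: A + \frac{7}{18} = -4 ⇒ A = - \frac{79}{18}.
So b(n) = - \frac{79 \left(-5\right)^{n}}{18} + \frac{2 n}{3} + \frac{7}{18}.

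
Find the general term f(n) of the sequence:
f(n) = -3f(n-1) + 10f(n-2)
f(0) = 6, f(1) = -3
Characteristic equation: x² + 3x - 10 = 0, which factors as (x - (-5))(x - (2)) = 0.
Roots r₁ = -5, r₂ = 2 (distinct).
General solution: f(n) = A·(-5)^n + B·(2)^n.
From f(0) = 6: A + B = 6.
From f(1) = -3: -5A + 2B = -3.
Solving: A = \frac{15}{7}, B = \frac{27}{7}.
So f(n) = \frac{15 \left(-5\right)^{n}}{7} + \frac{27 \cdot 2^{n}}{7}.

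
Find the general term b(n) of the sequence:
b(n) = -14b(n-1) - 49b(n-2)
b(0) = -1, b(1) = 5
Characteristic equation: x² + 14x + 49 = 0, which is (x - (-7))².
Repeated root r = -7.
General solution: b(n) = (A + Bn)·(-7)^n.
From b(0) = -1: A = -1.
From b(1) = 5: (A + B)·(-7) = 5 ⇒ B = \frac{2}{7}.
So b(n) = \left(\frac{2 n}{7} - 1\right) \cdot (-7)^n.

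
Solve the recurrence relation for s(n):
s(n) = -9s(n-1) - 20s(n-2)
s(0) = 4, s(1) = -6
Characteristic equation: x² + 9x + 20 = 0, which factors as (x - (-5))(x - (-4)) = 0.
Roots r₁ = -5, r₂ = -4 (distinct).
General solution: s(n) = A·(-5)^n + B·(-4)^n.
From s(0) = 4: A + B = 4.
From s(1) = -6: -5A - 4B = -6.
Solving: A = -10, B = 14.
So s(n) = 14 \left(-4\right)^{n} - 10 \left(-5\right)^{n}.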